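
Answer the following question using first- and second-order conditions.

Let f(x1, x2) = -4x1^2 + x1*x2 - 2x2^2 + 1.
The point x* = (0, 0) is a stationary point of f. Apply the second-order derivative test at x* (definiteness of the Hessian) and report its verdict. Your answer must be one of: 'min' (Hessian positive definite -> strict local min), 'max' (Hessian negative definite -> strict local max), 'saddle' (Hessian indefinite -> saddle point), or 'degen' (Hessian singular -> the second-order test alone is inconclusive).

Compute the Hessian H = grad^2 f:
  H = [[-8, 1], [1, -4]]
Verify stationarity: grad f(x*) = H x* + g = (0, 0).
Eigenvalues of H: -8.2361, -3.7639.
Both eigenvalues < 0, so H is negative definite -> x* is a strict local max.

max


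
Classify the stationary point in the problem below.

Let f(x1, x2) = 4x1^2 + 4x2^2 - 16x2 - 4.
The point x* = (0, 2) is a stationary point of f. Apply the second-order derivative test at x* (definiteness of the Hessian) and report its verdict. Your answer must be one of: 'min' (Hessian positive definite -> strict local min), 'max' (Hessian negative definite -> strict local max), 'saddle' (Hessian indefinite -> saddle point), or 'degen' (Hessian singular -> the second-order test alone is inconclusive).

Compute the Hessian H = grad^2 f:
  H = [[8, 0], [0, 8]]
Verify stationarity: grad f(x*) = H x* + g = (0, 0).
Eigenvalues of H: 8, 8.
Both eigenvalues > 0, so H is positive definite -> x* is a strict local min.

min


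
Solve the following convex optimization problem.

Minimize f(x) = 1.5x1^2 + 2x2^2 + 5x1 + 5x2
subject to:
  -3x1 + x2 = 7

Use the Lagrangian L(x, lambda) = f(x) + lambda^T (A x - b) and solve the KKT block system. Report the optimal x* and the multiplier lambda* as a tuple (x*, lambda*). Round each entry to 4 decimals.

Form the Lagrangian:
  L(x, lambda) = (1/2) x^T Q x + c^T x + lambda^T (A x - b)
Stationarity (grad_x L = 0): Q x + c + A^T lambda = 0.
Primal feasibility: A x = b.

This gives the KKT block system:
  [ Q   A^T ] [ x     ]   [-c ]
  [ A    0  ] [ lambda ] = [ b ]

Solving the linear system:
  x*      = (-2.6667, -1)
  lambda* = (-1)
  f(x*)   = -5.6667

x* = (-2.6667, -1), lambda* = (-1)


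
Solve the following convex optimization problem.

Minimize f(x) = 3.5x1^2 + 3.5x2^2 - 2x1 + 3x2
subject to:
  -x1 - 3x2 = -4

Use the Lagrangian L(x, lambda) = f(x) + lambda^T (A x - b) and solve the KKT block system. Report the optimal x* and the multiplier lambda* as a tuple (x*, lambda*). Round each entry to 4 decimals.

Form the Lagrangian:
  L(x, lambda) = (1/2) x^T Q x + c^T x + lambda^T (A x - b)
Stationarity (grad_x L = 0): Q x + c + A^T lambda = 0.
Primal feasibility: A x = b.

This gives the KKT block system:
  [ Q   A^T ] [ x     ]   [-c ]
  [ A    0  ] [ lambda ] = [ b ]

Solving the linear system:
  x*      = (0.7857, 1.0714)
  lambda* = (3.5)
  f(x*)   = 7.8214

x* = (0.7857, 1.0714), lambda* = (3.5)


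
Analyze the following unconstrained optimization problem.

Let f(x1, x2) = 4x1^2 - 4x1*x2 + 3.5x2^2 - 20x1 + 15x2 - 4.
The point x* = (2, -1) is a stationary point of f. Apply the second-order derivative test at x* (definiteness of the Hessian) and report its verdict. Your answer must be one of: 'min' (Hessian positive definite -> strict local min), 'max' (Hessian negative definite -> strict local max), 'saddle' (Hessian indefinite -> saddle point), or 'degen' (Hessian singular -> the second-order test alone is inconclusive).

Compute the Hessian H = grad^2 f:
  H = [[8, -4], [-4, 7]]
Verify stationarity: grad f(x*) = H x* + g = (0, 0).
Eigenvalues of H: 3.4689, 11.5311.
Both eigenvalues > 0, so H is positive definite -> x* is a strict local min.

min


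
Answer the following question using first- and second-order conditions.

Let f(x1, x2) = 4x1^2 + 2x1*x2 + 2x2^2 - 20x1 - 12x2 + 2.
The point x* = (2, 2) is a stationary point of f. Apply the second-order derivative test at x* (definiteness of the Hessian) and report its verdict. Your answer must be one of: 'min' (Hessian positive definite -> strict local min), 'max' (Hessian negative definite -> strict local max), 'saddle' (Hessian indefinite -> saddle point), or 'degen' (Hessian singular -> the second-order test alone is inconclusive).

Compute the Hessian H = grad^2 f:
  H = [[8, 2], [2, 4]]
Verify stationarity: grad f(x*) = H x* + g = (0, 0).
Eigenvalues of H: 3.1716, 8.8284.
Both eigenvalues > 0, so H is positive definite -> x* is a strict local min.

min


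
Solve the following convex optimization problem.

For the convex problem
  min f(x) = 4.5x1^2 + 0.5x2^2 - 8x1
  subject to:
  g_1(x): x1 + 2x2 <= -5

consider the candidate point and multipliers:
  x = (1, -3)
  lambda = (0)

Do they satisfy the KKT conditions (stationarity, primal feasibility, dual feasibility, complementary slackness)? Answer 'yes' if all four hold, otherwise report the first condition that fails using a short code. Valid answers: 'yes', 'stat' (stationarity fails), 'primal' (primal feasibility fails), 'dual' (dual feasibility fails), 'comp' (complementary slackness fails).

Gradient of f: grad f(x) = Q x + c = (1, -3)
Constraint values g_i(x) = a_i^T x - b_i:
  g_1((1, -3)) = 0
Stationarity residual: grad f(x) + sum_i lambda_i a_i = (1, -3)
  -> stationarity FAILS
Primal feasibility (all g_i <= 0): OK
Dual feasibility (all lambda_i >= 0): OK
Complementary slackness (lambda_i * g_i(x) = 0 for all i): OK

Verdict: the first failing condition is stationarity -> stat.

stat


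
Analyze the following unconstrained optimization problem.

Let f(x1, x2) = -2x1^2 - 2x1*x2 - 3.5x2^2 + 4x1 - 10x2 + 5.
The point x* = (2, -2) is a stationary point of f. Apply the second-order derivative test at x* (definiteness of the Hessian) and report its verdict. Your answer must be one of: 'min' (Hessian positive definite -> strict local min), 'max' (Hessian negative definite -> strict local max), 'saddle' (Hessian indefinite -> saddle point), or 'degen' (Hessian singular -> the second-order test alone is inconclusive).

Compute the Hessian H = grad^2 f:
  H = [[-4, -2], [-2, -7]]
Verify stationarity: grad f(x*) = H x* + g = (0, 0).
Eigenvalues of H: -8, -3.
Both eigenvalues < 0, so H is negative definite -> x* is a strict local max.

max


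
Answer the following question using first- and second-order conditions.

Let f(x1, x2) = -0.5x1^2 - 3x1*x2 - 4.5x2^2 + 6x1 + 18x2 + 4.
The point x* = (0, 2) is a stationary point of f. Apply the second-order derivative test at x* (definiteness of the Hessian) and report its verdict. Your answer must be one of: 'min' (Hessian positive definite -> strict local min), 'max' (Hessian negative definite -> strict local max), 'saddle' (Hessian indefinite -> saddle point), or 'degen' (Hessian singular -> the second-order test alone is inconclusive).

Compute the Hessian H = grad^2 f:
  H = [[-1, -3], [-3, -9]]
Verify stationarity: grad f(x*) = H x* + g = (0, 0).
Eigenvalues of H: -10, 0.
H has a zero eigenvalue (singular; negative semidefinite but not definite), so H is neither positive definite, negative definite, nor indefinite. The second-order test alone is inconclusive -> degen.
(Indeed, f is constant along the null direction of H through x*, so x* is not a strict local extremum.)

degen


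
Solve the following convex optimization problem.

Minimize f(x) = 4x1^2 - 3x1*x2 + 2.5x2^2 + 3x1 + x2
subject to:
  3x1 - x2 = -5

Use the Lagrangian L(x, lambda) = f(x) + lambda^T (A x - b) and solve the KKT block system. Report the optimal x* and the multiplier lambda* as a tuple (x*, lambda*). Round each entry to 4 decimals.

Form the Lagrangian:
  L(x, lambda) = (1/2) x^T Q x + c^T x + lambda^T (A x - b)
Stationarity (grad_x L = 0): Q x + c + A^T lambda = 0.
Primal feasibility: A x = b.

This gives the KKT block system:
  [ Q   A^T ] [ x     ]   [-c ]
  [ A    0  ] [ lambda ] = [ b ]

Solving the linear system:
  x*      = (-1.8857, -0.6571)
  lambda* = (3.3714)
  f(x*)   = 5.2714

x* = (-1.8857, -0.6571), lambda* = (3.3714)


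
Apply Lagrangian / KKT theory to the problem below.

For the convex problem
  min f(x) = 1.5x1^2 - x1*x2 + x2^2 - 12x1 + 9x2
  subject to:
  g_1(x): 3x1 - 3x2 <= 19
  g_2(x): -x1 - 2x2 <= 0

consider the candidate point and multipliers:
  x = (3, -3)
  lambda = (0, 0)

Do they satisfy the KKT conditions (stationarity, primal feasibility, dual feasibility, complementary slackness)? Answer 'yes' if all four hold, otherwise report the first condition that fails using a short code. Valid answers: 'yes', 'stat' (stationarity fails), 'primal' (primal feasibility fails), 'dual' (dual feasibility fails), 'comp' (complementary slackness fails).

Gradient of f: grad f(x) = Q x + c = (0, 0)
Constraint values g_i(x) = a_i^T x - b_i:
  g_1((3, -3)) = -1
  g_2((3, -3)) = 3
Stationarity residual: grad f(x) + sum_i lambda_i a_i = (0, 0)
  -> stationarity OK
Primal feasibility (all g_i <= 0): FAILS
Dual feasibility (all lambda_i >= 0): OK
Complementary slackness (lambda_i * g_i(x) = 0 for all i): OK

Verdict: the first failing condition is primal_feasibility -> primal.

primal


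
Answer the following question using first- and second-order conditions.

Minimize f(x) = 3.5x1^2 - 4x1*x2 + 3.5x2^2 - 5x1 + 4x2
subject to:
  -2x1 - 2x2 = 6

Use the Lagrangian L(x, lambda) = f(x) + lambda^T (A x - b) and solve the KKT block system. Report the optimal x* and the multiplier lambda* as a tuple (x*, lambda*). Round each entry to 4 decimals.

Form the Lagrangian:
  L(x, lambda) = (1/2) x^T Q x + c^T x + lambda^T (A x - b)
Stationarity (grad_x L = 0): Q x + c + A^T lambda = 0.
Primal feasibility: A x = b.

This gives the KKT block system:
  [ Q   A^T ] [ x     ]   [-c ]
  [ A    0  ] [ lambda ] = [ b ]

Solving the linear system:
  x*      = (-1.0909, -1.9091)
  lambda* = (-2.5)
  f(x*)   = 6.4091

x* = (-1.0909, -1.9091), lambda* = (-2.5)


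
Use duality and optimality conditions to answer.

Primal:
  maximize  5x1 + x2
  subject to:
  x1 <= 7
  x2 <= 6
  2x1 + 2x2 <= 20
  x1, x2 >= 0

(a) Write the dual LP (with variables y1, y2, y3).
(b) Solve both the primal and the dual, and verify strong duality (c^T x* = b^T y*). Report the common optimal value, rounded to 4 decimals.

The standard primal-dual pair for 'max c^T x s.t. A x <= b, x >= 0' is:
  Dual:  min b^T y  s.t.  A^T y >= c,  y >= 0.

So the dual LP is:
  minimize  7y1 + 6y2 + 20y3
  subject to:
    y1 + 2y3 >= 5
    y2 + 2y3 >= 1
    y1, y2, y3 >= 0

Solving the primal: x* = (7, 3).
  primal value c^T x* = 38.
Solving the dual: y* = (4, 0, 0.5).
  dual value b^T y* = 38.
Strong duality: c^T x* = b^T y*. Confirmed.

38


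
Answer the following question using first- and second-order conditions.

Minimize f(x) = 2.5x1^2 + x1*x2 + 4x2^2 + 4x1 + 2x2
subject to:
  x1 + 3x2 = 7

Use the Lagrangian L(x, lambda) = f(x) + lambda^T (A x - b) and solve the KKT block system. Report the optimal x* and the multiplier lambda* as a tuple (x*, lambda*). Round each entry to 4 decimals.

Form the Lagrangian:
  L(x, lambda) = (1/2) x^T Q x + c^T x + lambda^T (A x - b)
Stationarity (grad_x L = 0): Q x + c + A^T lambda = 0.
Primal feasibility: A x = b.

This gives the KKT block system:
  [ Q   A^T ] [ x     ]   [-c ]
  [ A    0  ] [ lambda ] = [ b ]

Solving the linear system:
  x*      = (0.1064, 2.2979)
  lambda* = (-6.8298)
  f(x*)   = 26.4149

x* = (0.1064, 2.2979), lambda* = (-6.8298)


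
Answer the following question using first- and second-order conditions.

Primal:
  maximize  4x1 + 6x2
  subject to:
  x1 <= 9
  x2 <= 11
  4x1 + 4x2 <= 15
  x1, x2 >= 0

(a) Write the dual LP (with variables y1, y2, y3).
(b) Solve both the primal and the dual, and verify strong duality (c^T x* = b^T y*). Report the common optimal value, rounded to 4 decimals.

The standard primal-dual pair for 'max c^T x s.t. A x <= b, x >= 0' is:
  Dual:  min b^T y  s.t.  A^T y >= c,  y >= 0.

So the dual LP is:
  minimize  9y1 + 11y2 + 15y3
  subject to:
    y1 + 4y3 >= 4
    y2 + 4y3 >= 6
    y1, y2, y3 >= 0

Solving the primal: x* = (0, 3.75).
  primal value c^T x* = 22.5.
Solving the dual: y* = (0, 0, 1.5).
  dual value b^T y* = 22.5.
Strong duality: c^T x* = b^T y*. Confirmed.

22.5


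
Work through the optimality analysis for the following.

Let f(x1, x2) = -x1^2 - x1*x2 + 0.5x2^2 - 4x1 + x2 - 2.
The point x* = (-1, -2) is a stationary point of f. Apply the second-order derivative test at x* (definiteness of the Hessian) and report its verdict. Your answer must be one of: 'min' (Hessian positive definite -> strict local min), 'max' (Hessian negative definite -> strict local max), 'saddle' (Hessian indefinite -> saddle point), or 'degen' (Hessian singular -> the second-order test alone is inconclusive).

Compute the Hessian H = grad^2 f:
  H = [[-2, -1], [-1, 1]]
Verify stationarity: grad f(x*) = H x* + g = (0, 0).
Eigenvalues of H: -2.3028, 1.3028.
Eigenvalues have mixed signs, so H is indefinite -> x* is a saddle point.

saddle


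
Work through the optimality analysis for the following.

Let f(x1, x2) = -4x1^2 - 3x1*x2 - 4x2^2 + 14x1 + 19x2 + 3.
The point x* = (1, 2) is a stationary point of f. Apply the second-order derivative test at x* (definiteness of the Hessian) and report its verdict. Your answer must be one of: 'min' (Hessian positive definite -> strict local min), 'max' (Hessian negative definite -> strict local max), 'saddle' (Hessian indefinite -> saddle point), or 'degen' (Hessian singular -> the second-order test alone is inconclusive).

Compute the Hessian H = grad^2 f:
  H = [[-8, -3], [-3, -8]]
Verify stationarity: grad f(x*) = H x* + g = (0, 0).
Eigenvalues of H: -11, -5.
Both eigenvalues < 0, so H is negative definite -> x* is a strict local max.

max


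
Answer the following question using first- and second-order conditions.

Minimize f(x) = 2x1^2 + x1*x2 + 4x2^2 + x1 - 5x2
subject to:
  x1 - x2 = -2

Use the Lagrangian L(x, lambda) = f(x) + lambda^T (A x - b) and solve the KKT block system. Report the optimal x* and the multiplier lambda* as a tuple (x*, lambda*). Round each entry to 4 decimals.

Form the Lagrangian:
  L(x, lambda) = (1/2) x^T Q x + c^T x + lambda^T (A x - b)
Stationarity (grad_x L = 0): Q x + c + A^T lambda = 0.
Primal feasibility: A x = b.

This gives the KKT block system:
  [ Q   A^T ] [ x     ]   [-c ]
  [ A    0  ] [ lambda ] = [ b ]

Solving the linear system:
  x*      = (-1, 1)
  lambda* = (2)
  f(x*)   = -1

x* = (-1, 1), lambda* = (2)


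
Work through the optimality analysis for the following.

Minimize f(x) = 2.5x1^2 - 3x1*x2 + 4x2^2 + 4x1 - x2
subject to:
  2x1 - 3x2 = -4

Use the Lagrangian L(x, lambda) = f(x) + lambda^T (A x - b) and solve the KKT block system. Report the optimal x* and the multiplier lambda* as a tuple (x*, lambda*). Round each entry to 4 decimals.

Form the Lagrangian:
  L(x, lambda) = (1/2) x^T Q x + c^T x + lambda^T (A x - b)
Stationarity (grad_x L = 0): Q x + c + A^T lambda = 0.
Primal feasibility: A x = b.

This gives the KKT block system:
  [ Q   A^T ] [ x     ]   [-c ]
  [ A    0  ] [ lambda ] = [ b ]

Solving the linear system:
  x*      = (-1.4146, 0.3902)
  lambda* = (2.122)
  f(x*)   = 1.2195

x* = (-1.4146, 0.3902), lambda* = (2.122)


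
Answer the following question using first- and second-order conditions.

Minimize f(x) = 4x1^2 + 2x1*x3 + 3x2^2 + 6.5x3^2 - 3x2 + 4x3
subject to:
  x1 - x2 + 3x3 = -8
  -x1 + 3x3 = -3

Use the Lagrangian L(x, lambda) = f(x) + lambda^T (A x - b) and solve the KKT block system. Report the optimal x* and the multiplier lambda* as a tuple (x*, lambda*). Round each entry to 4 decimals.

Form the Lagrangian:
  L(x, lambda) = (1/2) x^T Q x + c^T x + lambda^T (A x - b)
Stationarity (grad_x L = 0): Q x + c + A^T lambda = 0.
Primal feasibility: A x = b.

This gives the KKT block system:
  [ Q   A^T ] [ x     ]   [-c ]
  [ A    0  ] [ lambda ] = [ b ]

Solving the linear system:
  x*      = (-1.4089, 2.1821, -1.4696)
  lambda* = (10.0927, -4.1182)
  f(x*)   = 27.9808

x* = (-1.4089, 2.1821, -1.4696), lambda* = (10.0927, -4.1182)


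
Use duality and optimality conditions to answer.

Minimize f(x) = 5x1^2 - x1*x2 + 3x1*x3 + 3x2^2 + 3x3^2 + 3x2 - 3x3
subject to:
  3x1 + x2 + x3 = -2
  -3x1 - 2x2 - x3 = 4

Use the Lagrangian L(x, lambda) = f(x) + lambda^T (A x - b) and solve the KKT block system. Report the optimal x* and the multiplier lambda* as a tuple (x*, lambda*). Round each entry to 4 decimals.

Form the Lagrangian:
  L(x, lambda) = (1/2) x^T Q x + c^T x + lambda^T (A x - b)
Stationarity (grad_x L = 0): Q x + c + A^T lambda = 0.
Primal feasibility: A x = b.

This gives the KKT block system:
  [ Q   A^T ] [ x     ]   [-c ]
  [ A    0  ] [ lambda ] = [ b ]

Solving the linear system:
  x*      = (-0.2391, -2, 0.7174)
  lambda* = (-9.9348, -9.3478)
  f(x*)   = 4.6848

x* = (-0.2391, -2, 0.7174), lambda* = (-9.9348, -9.3478)


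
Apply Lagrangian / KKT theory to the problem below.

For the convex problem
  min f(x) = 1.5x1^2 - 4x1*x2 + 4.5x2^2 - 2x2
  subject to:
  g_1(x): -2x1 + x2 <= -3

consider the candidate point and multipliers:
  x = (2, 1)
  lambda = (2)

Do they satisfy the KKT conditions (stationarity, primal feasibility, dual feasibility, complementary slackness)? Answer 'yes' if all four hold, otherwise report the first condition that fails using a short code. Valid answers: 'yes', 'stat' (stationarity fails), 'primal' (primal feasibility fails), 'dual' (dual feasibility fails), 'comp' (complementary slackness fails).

Gradient of f: grad f(x) = Q x + c = (2, -1)
Constraint values g_i(x) = a_i^T x - b_i:
  g_1((2, 1)) = 0
Stationarity residual: grad f(x) + sum_i lambda_i a_i = (-2, 1)
  -> stationarity FAILS
Primal feasibility (all g_i <= 0): OK
Dual feasibility (all lambda_i >= 0): OK
Complementary slackness (lambda_i * g_i(x) = 0 for all i): OK

Verdict: the first failing condition is stationarity -> stat.

stat


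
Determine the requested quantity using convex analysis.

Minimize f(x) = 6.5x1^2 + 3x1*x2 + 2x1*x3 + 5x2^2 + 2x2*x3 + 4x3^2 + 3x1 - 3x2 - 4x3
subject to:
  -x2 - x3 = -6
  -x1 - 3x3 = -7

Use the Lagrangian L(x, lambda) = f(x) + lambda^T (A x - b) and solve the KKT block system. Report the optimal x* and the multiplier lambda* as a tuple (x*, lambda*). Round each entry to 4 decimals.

Form the Lagrangian:
  L(x, lambda) = (1/2) x^T Q x + c^T x + lambda^T (A x - b)
Stationarity (grad_x L = 0): Q x + c + A^T lambda = 0.
Primal feasibility: A x = b.

This gives the KKT block system:
  [ Q   A^T ] [ x     ]   [-c ]
  [ A    0  ] [ lambda ] = [ b ]

Solving the linear system:
  x*      = (-1.5839, 3.1387, 2.8613)
  lambda* = (29.3577, -2.4526)
  f(x*)   = 66.6825

x* = (-1.5839, 3.1387, 2.8613), lambda* = (29.3577, -2.4526)


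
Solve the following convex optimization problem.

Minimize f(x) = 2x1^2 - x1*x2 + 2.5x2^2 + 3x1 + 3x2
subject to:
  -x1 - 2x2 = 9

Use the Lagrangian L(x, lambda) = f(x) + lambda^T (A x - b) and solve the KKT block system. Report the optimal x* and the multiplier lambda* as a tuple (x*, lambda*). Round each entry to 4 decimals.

Form the Lagrangian:
  L(x, lambda) = (1/2) x^T Q x + c^T x + lambda^T (A x - b)
Stationarity (grad_x L = 0): Q x + c + A^T lambda = 0.
Primal feasibility: A x = b.

This gives the KKT block system:
  [ Q   A^T ] [ x     ]   [-c ]
  [ A    0  ] [ lambda ] = [ b ]

Solving the linear system:
  x*      = (-2.76, -3.12)
  lambda* = (-4.92)
  f(x*)   = 13.32

x* = (-2.76, -3.12), lambda* = (-4.92)


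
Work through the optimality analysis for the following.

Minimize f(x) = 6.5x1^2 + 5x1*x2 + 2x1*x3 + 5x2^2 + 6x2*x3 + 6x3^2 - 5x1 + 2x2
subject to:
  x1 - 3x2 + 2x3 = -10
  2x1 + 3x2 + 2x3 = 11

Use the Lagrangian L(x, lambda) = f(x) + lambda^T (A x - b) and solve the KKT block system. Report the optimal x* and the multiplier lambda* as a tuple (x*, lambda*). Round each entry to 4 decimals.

Form the Lagrangian:
  L(x, lambda) = (1/2) x^T Q x + c^T x + lambda^T (A x - b)
Stationarity (grad_x L = 0): Q x + c + A^T lambda = 0.
Primal feasibility: A x = b.

This gives the KKT block system:
  [ Q   A^T ] [ x     ]   [-c ]
  [ A    0  ] [ lambda ] = [ b ]

Solving the linear system:
  x*      = (0.6771, 3.3871, -0.2578)
  lambda* = (1.6392, -10.9308)
  f(x*)   = 70.0099

x* = (0.6771, 3.3871, -0.2578), lambda* = (1.6392, -10.9308)


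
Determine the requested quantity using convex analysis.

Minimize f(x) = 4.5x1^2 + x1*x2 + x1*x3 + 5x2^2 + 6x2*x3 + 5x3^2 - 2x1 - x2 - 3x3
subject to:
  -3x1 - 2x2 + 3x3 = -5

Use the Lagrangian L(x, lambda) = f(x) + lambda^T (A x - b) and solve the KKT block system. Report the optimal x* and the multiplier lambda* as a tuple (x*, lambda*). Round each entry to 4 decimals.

Form the Lagrangian:
  L(x, lambda) = (1/2) x^T Q x + c^T x + lambda^T (A x - b)
Stationarity (grad_x L = 0): Q x + c + A^T lambda = 0.
Primal feasibility: A x = b.

This gives the KKT block system:
  [ Q   A^T ] [ x     ]   [-c ]
  [ A    0  ] [ lambda ] = [ b ]

Solving the linear system:
  x*      = (0.6699, 0.6465, -0.5658)
  lambda* = (1.3698)
  f(x*)   = 3.2802

x* = (0.6699, 0.6465, -0.5658), lambda* = (1.3698)


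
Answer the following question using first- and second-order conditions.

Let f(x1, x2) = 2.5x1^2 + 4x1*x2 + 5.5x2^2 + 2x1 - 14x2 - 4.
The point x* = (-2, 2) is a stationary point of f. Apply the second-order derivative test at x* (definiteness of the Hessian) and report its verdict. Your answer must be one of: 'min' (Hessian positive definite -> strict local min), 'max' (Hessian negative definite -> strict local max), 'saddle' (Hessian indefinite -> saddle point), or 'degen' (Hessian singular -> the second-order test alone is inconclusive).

Compute the Hessian H = grad^2 f:
  H = [[5, 4], [4, 11]]
Verify stationarity: grad f(x*) = H x* + g = (0, 0).
Eigenvalues of H: 3, 13.
Both eigenvalues > 0, so H is positive definite -> x* is a strict local min.

min


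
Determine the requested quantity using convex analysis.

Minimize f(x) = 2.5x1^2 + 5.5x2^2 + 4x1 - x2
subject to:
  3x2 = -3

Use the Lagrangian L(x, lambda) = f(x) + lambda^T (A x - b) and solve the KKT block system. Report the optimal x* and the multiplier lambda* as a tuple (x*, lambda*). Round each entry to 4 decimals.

Form the Lagrangian:
  L(x, lambda) = (1/2) x^T Q x + c^T x + lambda^T (A x - b)
Stationarity (grad_x L = 0): Q x + c + A^T lambda = 0.
Primal feasibility: A x = b.

This gives the KKT block system:
  [ Q   A^T ] [ x     ]   [-c ]
  [ A    0  ] [ lambda ] = [ b ]

Solving the linear system:
  x*      = (-0.8, -1)
  lambda* = (4)
  f(x*)   = 4.9

x* = (-0.8, -1), lambda* = (4)


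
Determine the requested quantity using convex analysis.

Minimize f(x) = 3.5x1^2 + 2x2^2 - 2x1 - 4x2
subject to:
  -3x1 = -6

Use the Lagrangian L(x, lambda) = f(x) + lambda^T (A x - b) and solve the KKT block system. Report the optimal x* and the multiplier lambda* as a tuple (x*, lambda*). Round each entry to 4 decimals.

Form the Lagrangian:
  L(x, lambda) = (1/2) x^T Q x + c^T x + lambda^T (A x - b)
Stationarity (grad_x L = 0): Q x + c + A^T lambda = 0.
Primal feasibility: A x = b.

This gives the KKT block system:
  [ Q   A^T ] [ x     ]   [-c ]
  [ A    0  ] [ lambda ] = [ b ]

Solving the linear system:
  x*      = (2, 1)
  lambda* = (4)
  f(x*)   = 8

x* = (2, 1), lambda* = (4)


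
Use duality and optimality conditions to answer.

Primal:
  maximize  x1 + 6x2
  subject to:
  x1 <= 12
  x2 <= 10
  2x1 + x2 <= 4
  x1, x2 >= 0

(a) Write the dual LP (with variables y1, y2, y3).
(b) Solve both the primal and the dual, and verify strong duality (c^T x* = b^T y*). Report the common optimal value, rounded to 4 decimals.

The standard primal-dual pair for 'max c^T x s.t. A x <= b, x >= 0' is:
  Dual:  min b^T y  s.t.  A^T y >= c,  y >= 0.

So the dual LP is:
  minimize  12y1 + 10y2 + 4y3
  subject to:
    y1 + 2y3 >= 1
    y2 + y3 >= 6
    y1, y2, y3 >= 0

Solving the primal: x* = (0, 4).
  primal value c^T x* = 24.
Solving the dual: y* = (0, 0, 6).
  dual value b^T y* = 24.
Strong duality: c^T x* = b^T y*. Confirmed.

24


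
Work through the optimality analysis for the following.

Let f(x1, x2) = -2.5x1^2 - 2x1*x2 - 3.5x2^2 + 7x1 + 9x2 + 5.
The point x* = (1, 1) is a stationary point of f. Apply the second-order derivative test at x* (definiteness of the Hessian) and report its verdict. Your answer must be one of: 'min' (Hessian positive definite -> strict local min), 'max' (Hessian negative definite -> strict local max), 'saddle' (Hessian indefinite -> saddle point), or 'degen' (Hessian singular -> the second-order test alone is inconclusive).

Compute the Hessian H = grad^2 f:
  H = [[-5, -2], [-2, -7]]
Verify stationarity: grad f(x*) = H x* + g = (0, 0).
Eigenvalues of H: -8.2361, -3.7639.
Both eigenvalues < 0, so H is negative definite -> x* is a strict local max.

max


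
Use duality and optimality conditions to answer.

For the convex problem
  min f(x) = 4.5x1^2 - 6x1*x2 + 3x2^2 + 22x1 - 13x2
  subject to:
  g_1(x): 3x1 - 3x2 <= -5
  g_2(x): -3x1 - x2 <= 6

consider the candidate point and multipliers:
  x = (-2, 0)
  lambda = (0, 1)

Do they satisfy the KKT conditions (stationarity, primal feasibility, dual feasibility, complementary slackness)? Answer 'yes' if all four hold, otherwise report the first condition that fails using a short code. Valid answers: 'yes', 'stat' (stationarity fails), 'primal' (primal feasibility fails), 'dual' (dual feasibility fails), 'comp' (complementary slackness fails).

Gradient of f: grad f(x) = Q x + c = (4, -1)
Constraint values g_i(x) = a_i^T x - b_i:
  g_1((-2, 0)) = -1
  g_2((-2, 0)) = 0
Stationarity residual: grad f(x) + sum_i lambda_i a_i = (1, -2)
  -> stationarity FAILS
Primal feasibility (all g_i <= 0): OK
Dual feasibility (all lambda_i >= 0): OK
Complementary slackness (lambda_i * g_i(x) = 0 for all i): OK

Verdict: the first failing condition is stationarity -> stat.

stat


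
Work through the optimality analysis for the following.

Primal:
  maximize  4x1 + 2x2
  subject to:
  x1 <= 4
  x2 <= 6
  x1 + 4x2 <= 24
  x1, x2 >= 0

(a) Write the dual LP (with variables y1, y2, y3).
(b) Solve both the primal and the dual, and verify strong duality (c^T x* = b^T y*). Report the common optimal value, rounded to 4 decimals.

The standard primal-dual pair for 'max c^T x s.t. A x <= b, x >= 0' is:
  Dual:  min b^T y  s.t.  A^T y >= c,  y >= 0.

So the dual LP is:
  minimize  4y1 + 6y2 + 24y3
  subject to:
    y1 + y3 >= 4
    y2 + 4y3 >= 2
    y1, y2, y3 >= 0

Solving the primal: x* = (4, 5).
  primal value c^T x* = 26.
Solving the dual: y* = (3.5, 0, 0.5).
  dual value b^T y* = 26.
Strong duality: c^T x* = b^T y*. Confirmed.

26


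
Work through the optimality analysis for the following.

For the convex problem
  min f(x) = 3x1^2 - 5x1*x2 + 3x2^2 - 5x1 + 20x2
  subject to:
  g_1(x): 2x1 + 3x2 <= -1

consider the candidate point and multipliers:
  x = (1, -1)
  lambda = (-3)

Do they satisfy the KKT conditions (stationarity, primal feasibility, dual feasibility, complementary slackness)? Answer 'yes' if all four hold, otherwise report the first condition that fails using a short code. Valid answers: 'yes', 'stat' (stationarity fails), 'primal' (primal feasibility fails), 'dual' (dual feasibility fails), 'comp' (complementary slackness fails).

Gradient of f: grad f(x) = Q x + c = (6, 9)
Constraint values g_i(x) = a_i^T x - b_i:
  g_1((1, -1)) = 0
Stationarity residual: grad f(x) + sum_i lambda_i a_i = (0, 0)
  -> stationarity OK
Primal feasibility (all g_i <= 0): OK
Dual feasibility (all lambda_i >= 0): FAILS
Complementary slackness (lambda_i * g_i(x) = 0 for all i): OK

Verdict: the first failing condition is dual_feasibility -> dual.

dual


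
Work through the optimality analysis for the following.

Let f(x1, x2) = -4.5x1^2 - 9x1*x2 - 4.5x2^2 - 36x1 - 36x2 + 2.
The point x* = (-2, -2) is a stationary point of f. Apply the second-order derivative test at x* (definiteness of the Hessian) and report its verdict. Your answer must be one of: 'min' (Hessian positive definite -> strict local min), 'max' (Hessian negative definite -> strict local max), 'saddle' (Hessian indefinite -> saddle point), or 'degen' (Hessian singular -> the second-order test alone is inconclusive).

Compute the Hessian H = grad^2 f:
  H = [[-9, -9], [-9, -9]]
Verify stationarity: grad f(x*) = H x* + g = (0, 0).
Eigenvalues of H: -18, 0.
H has a zero eigenvalue (singular; negative semidefinite but not definite), so H is neither positive definite, negative definite, nor indefinite. The second-order test alone is inconclusive -> degen.
(Indeed, f is constant along the null direction of H through x*, so x* is not a strict local extremum.)

degen


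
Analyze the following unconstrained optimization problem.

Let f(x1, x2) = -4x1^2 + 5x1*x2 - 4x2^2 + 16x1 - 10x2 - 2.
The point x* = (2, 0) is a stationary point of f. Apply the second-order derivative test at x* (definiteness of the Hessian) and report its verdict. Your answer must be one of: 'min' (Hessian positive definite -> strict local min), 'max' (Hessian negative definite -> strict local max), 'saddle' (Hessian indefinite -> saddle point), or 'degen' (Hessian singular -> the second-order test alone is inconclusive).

Compute the Hessian H = grad^2 f:
  H = [[-8, 5], [5, -8]]
Verify stationarity: grad f(x*) = H x* + g = (0, 0).
Eigenvalues of H: -13, -3.
Both eigenvalues < 0, so H is negative definite -> x* is a strict local max.

max


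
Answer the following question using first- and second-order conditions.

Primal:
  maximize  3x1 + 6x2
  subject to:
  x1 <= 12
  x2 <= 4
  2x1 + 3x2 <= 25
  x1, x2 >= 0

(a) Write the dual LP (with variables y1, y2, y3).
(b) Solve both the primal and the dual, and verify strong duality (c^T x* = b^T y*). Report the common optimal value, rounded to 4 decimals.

The standard primal-dual pair for 'max c^T x s.t. A x <= b, x >= 0' is:
  Dual:  min b^T y  s.t.  A^T y >= c,  y >= 0.

So the dual LP is:
  minimize  12y1 + 4y2 + 25y3
  subject to:
    y1 + 2y3 >= 3
    y2 + 3y3 >= 6
    y1, y2, y3 >= 0

Solving the primal: x* = (6.5, 4).
  primal value c^T x* = 43.5.
Solving the dual: y* = (0, 1.5, 1.5).
  dual value b^T y* = 43.5.
Strong duality: c^T x* = b^T y*. Confirmed.

43.5


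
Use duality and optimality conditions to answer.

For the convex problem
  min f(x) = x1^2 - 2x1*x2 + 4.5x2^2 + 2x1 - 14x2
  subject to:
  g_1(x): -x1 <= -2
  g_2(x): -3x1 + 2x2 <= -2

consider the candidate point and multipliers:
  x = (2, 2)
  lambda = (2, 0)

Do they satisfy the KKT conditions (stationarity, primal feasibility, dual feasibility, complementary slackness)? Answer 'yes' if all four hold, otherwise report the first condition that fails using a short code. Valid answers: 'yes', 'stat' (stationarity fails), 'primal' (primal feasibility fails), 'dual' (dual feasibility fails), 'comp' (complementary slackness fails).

Gradient of f: grad f(x) = Q x + c = (2, 0)
Constraint values g_i(x) = a_i^T x - b_i:
  g_1((2, 2)) = 0
  g_2((2, 2)) = 0
Stationarity residual: grad f(x) + sum_i lambda_i a_i = (0, 0)
  -> stationarity OK
Primal feasibility (all g_i <= 0): OK
Dual feasibility (all lambda_i >= 0): OK
Complementary slackness (lambda_i * g_i(x) = 0 for all i): OK

Verdict: yes, KKT holds.

yes


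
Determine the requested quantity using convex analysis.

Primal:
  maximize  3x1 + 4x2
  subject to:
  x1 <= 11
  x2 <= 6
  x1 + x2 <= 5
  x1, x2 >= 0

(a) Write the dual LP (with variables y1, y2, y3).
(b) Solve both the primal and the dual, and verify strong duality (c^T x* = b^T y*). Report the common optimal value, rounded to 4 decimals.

The standard primal-dual pair for 'max c^T x s.t. A x <= b, x >= 0' is:
  Dual:  min b^T y  s.t.  A^T y >= c,  y >= 0.

So the dual LP is:
  minimize  11y1 + 6y2 + 5y3
  subject to:
    y1 + y3 >= 3
    y2 + y3 >= 4
    y1, y2, y3 >= 0

Solving the primal: x* = (0, 5).
  primal value c^T x* = 20.
Solving the dual: y* = (0, 0, 4).
  dual value b^T y* = 20.
Strong duality: c^T x* = b^T y*. Confirmed.

20


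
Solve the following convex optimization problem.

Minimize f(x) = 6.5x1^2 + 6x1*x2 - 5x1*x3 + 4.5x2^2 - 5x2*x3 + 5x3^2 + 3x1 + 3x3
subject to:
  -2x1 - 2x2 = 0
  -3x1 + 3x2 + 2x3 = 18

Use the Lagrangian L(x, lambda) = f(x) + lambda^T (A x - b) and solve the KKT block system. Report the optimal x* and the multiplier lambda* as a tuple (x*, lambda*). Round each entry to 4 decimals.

Form the Lagrangian:
  L(x, lambda) = (1/2) x^T Q x + c^T x + lambda^T (A x - b)
Stationarity (grad_x L = 0): Q x + c + A^T lambda = 0.
Primal feasibility: A x = b.

This gives the KKT block system:
  [ Q   A^T ] [ x     ]   [-c ]
  [ A    0  ] [ lambda ] = [ b ]

Solving the linear system:
  x*      = (-2.82, 2.82, 0.54)
  lambda* = (-3.42, -4.2)
  f(x*)   = 34.38

x* = (-2.82, 2.82, 0.54), lambda* = (-3.42, -4.2)


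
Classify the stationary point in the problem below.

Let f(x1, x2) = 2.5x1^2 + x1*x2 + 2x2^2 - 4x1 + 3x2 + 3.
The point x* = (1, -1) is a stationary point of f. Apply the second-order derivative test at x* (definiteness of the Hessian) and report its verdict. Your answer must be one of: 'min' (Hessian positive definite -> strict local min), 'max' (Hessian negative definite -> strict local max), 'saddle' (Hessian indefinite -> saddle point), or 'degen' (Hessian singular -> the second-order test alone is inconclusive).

Compute the Hessian H = grad^2 f:
  H = [[5, 1], [1, 4]]
Verify stationarity: grad f(x*) = H x* + g = (0, 0).
Eigenvalues of H: 3.382, 5.618.
Both eigenvalues > 0, so H is positive definite -> x* is a strict local min.

min


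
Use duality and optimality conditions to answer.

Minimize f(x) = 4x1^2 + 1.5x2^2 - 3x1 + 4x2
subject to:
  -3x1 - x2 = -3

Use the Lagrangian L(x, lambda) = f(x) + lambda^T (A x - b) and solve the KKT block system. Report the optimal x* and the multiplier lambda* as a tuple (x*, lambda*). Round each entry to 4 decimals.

Form the Lagrangian:
  L(x, lambda) = (1/2) x^T Q x + c^T x + lambda^T (A x - b)
Stationarity (grad_x L = 0): Q x + c + A^T lambda = 0.
Primal feasibility: A x = b.

This gives the KKT block system:
  [ Q   A^T ] [ x     ]   [-c ]
  [ A    0  ] [ lambda ] = [ b ]

Solving the linear system:
  x*      = (1.2, -0.6)
  lambda* = (2.2)
  f(x*)   = 0.3

x* = (1.2, -0.6), lambda* = (2.2)


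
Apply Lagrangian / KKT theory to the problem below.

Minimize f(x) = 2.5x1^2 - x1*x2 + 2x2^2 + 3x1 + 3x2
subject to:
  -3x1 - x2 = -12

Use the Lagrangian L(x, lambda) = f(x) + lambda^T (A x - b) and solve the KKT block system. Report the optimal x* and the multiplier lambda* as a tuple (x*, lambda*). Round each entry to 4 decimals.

Form the Lagrangian:
  L(x, lambda) = (1/2) x^T Q x + c^T x + lambda^T (A x - b)
Stationarity (grad_x L = 0): Q x + c + A^T lambda = 0.
Primal feasibility: A x = b.

This gives the KKT block system:
  [ Q   A^T ] [ x     ]   [-c ]
  [ A    0  ] [ lambda ] = [ b ]

Solving the linear system:
  x*      = (3.4468, 1.6596)
  lambda* = (6.1915)
  f(x*)   = 44.8085

x* = (3.4468, 1.6596), lambda* = (6.1915)


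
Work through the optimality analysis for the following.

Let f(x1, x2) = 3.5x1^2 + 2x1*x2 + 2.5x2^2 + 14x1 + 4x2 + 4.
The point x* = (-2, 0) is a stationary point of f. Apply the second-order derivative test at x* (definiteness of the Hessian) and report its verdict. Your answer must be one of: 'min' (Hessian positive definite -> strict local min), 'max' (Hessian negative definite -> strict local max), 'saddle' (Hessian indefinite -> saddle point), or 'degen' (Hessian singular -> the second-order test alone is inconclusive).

Compute the Hessian H = grad^2 f:
  H = [[7, 2], [2, 5]]
Verify stationarity: grad f(x*) = H x* + g = (0, 0).
Eigenvalues of H: 3.7639, 8.2361.
Both eigenvalues > 0, so H is positive definite -> x* is a strict local min.

min


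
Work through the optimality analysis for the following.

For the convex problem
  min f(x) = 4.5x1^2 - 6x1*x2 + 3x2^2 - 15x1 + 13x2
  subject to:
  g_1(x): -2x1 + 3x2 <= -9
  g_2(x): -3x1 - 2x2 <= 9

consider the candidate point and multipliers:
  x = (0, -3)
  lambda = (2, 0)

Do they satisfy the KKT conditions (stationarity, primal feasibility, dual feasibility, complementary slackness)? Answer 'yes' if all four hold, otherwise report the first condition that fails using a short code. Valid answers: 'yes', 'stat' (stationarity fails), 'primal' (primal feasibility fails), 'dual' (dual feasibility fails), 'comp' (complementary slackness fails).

Gradient of f: grad f(x) = Q x + c = (3, -5)
Constraint values g_i(x) = a_i^T x - b_i:
  g_1((0, -3)) = 0
  g_2((0, -3)) = -3
Stationarity residual: grad f(x) + sum_i lambda_i a_i = (-1, 1)
  -> stationarity FAILS
Primal feasibility (all g_i <= 0): OK
Dual feasibility (all lambda_i >= 0): OK
Complementary slackness (lambda_i * g_i(x) = 0 for all i): OK

Verdict: the first failing condition is stationarity -> stat.

stat


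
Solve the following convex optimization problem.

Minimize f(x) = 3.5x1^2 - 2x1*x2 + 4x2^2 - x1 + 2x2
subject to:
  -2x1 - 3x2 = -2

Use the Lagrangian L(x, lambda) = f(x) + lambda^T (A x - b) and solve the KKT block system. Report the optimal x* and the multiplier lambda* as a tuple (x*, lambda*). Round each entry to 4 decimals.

Form the Lagrangian:
  L(x, lambda) = (1/2) x^T Q x + c^T x + lambda^T (A x - b)
Stationarity (grad_x L = 0): Q x + c + A^T lambda = 0.
Primal feasibility: A x = b.

This gives the KKT block system:
  [ Q   A^T ] [ x     ]   [-c ]
  [ A    0  ] [ lambda ] = [ b ]

Solving the linear system:
  x*      = (0.5462, 0.3025)
  lambda* = (1.1092)
  f(x*)   = 1.1387

x* = (0.5462, 0.3025), lambda* = (1.1092)


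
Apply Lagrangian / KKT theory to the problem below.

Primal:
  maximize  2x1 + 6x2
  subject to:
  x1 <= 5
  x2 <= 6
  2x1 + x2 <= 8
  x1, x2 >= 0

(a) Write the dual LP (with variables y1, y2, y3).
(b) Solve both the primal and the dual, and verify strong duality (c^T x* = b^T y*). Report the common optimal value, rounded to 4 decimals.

The standard primal-dual pair for 'max c^T x s.t. A x <= b, x >= 0' is:
  Dual:  min b^T y  s.t.  A^T y >= c,  y >= 0.

So the dual LP is:
  minimize  5y1 + 6y2 + 8y3
  subject to:
    y1 + 2y3 >= 2
    y2 + y3 >= 6
    y1, y2, y3 >= 0

Solving the primal: x* = (1, 6).
  primal value c^T x* = 38.
Solving the dual: y* = (0, 5, 1).
  dual value b^T y* = 38.
Strong duality: c^T x* = b^T y*. Confirmed.

38


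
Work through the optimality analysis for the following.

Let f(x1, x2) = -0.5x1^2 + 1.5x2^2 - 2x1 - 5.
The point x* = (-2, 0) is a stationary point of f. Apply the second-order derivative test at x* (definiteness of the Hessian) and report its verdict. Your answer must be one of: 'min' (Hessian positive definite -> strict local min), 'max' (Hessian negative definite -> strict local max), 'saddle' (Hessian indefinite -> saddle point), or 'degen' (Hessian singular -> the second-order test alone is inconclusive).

Compute the Hessian H = grad^2 f:
  H = [[-1, 0], [0, 3]]
Verify stationarity: grad f(x*) = H x* + g = (0, 0).
Eigenvalues of H: -1, 3.
Eigenvalues have mixed signs, so H is indefinite -> x* is a saddle point.

saddle


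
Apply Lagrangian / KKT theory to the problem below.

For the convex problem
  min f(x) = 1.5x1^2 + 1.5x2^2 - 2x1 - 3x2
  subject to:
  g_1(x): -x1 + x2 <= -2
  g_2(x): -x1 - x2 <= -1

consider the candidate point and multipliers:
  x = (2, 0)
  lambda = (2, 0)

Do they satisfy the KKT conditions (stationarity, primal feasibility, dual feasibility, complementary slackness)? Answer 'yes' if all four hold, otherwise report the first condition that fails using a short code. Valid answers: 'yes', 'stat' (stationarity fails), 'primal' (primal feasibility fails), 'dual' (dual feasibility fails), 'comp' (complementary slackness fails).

Gradient of f: grad f(x) = Q x + c = (4, -3)
Constraint values g_i(x) = a_i^T x - b_i:
  g_1((2, 0)) = 0
  g_2((2, 0)) = -1
Stationarity residual: grad f(x) + sum_i lambda_i a_i = (2, -1)
  -> stationarity FAILS
Primal feasibility (all g_i <= 0): OK
Dual feasibility (all lambda_i >= 0): OK
Complementary slackness (lambda_i * g_i(x) = 0 for all i): OK

Verdict: the first failing condition is stationarity -> stat.

stat


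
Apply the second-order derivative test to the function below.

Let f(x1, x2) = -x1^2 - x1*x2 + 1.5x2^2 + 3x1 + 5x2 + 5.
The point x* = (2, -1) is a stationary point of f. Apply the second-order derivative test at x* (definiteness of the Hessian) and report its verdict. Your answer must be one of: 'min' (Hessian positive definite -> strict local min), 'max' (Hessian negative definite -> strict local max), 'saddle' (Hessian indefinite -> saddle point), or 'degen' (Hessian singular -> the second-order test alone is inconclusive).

Compute the Hessian H = grad^2 f:
  H = [[-2, -1], [-1, 3]]
Verify stationarity: grad f(x*) = H x* + g = (0, 0).
Eigenvalues of H: -2.1926, 3.1926.
Eigenvalues have mixed signs, so H is indefinite -> x* is a saddle point.

saddle
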